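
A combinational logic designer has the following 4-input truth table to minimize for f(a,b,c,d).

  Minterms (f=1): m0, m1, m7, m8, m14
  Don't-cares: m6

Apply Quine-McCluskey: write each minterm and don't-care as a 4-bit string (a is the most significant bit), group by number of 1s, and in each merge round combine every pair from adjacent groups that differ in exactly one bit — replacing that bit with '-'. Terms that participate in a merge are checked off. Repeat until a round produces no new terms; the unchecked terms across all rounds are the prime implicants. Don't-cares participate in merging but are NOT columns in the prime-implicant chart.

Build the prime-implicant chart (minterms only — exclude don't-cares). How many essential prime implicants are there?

4

Round 0: 0000✓ 0001✓ 0110✓ 0111✓ 1000✓ 1110✓
Round 1: -000 -110 000- 011-
PIs = {-000, -110, 000-, 011-}
Coverage chart:
  m0: -000,000-
  m1: 000- ←essential
  m7: 011- ←essential
  m8: -000 ←essential
  m14: -110 ←essential
Essential: -000, -110, 000-, 011-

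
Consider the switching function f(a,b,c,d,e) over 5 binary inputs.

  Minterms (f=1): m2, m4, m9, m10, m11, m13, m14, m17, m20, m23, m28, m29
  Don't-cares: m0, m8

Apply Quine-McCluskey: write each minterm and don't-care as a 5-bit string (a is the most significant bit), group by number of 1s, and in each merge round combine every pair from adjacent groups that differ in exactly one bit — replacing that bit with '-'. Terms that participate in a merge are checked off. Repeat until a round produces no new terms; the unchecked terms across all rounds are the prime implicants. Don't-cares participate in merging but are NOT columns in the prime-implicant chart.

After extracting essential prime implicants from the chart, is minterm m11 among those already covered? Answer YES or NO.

Round 0: 00000✓ 00010✓ 00100✓ 01000✓ 01001✓ 01010✓ 01011✓ 01101✓ 01110✓ 10001 10100✓ 10111 11100✓ 11101✓
Round 1: -0100 -1101 0-000✓ 0-010✓ 00-00 000-0✓ 01-01 01-10 010-0✓ 010-1✓ 0100-✓ 0101-✓ 1-100 1110-
Round 2: 0-0-0 010--
PIs = {-0100, -1101, 0-0-0, 00-00, 01-01, 01-10, 010--, 1-100, 10001, 10111, 1110-}
Coverage chart:
  m2: 0-0-0 ←essential
  m4: -0100,00-00
  m9: 01-01,010--
  m10: 0-0-0,01-10,010--
  m11: 010-- ←essential
  m13: -1101,01-01
  m14: 01-10 ←essential
  m17: 10001 ←essential
  m20: -0100,1-100
  m23: 10111 ←essential
  m28: 1-100,1110-
  m29: -1101,1110-
Essential: 0-0-0, 01-10, 010--, 10001, 10111

YES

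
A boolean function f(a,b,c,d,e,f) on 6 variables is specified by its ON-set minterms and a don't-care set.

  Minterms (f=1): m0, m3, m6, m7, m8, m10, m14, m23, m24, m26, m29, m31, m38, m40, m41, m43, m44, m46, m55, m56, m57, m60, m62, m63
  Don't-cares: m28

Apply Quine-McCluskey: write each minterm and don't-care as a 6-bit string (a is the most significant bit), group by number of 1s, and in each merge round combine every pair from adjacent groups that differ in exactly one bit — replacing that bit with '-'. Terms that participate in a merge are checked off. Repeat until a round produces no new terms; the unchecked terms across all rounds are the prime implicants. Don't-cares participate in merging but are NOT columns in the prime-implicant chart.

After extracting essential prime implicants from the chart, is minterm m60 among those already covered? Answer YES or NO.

size-2^0 implicants → 000000(✓)  000011(✓)  000110(✓)  000111(✓)  001000(✓)  001010(✓)  001110(✓)  010111(✓)  011000(✓)  011010(✓)  011100(✓)  011101(✓)  011111(✓)  100110(✓)  101000(✓)  101001(✓)  101011(✓)  101100(✓)  101110(✓)  110111(✓)  111000(✓)  111001(✓)  111100(✓)  111110(✓)  111111(✓)
size-2^1 implicants → -00110(✓)  -01000(✓)  -01110(✓)  -10111(✓)  -11000(✓)  -11100(✓)  -11111(✓)  0-0111  0-1000(✓)  0-1010(✓)  00-000  00-110(✓)  000-11  00011-  001-10  0010-0(✓)  01-111(✓)  011-00(✓)  0110-0(✓)  0111-1  01110-  1-1000(✓)  1-1001(✓)  1-1100(✓)  1-1110(✓)  10-110(✓)  101-00(✓)  1010-1  10100-(✓)  1011-0(✓)  11-111(✓)  111-00(✓)  11100-(✓)  1111-0(✓)  11111-
size-2^2 implicants → --1000  -0-110  -1-111  -11-00  0-10-0  1-1-00  1-100-  1-11-0
Unchecked terms (primes): --1000, -0-110, -1-111, -11-00, 0-0111, 0-10-0, 00-000, 000-11, 00011-, 001-10, 0111-1, 01110-, 1-1-00, 1-100-, 1-11-0, 1010-1, 11111-
Minterm coverage:
  m0 ⊆ 00-000 [E]
  m3 ⊆ 000-11 [E]
  m6 ⊆ -0-110,00011-
  m7 ⊆ 0-0111,000-11,00011-
  m8 ⊆ --1000,0-10-0,00-000
  m10 ⊆ 0-10-0,001-10
  m14 ⊆ -0-110,001-10
  m23 ⊆ -1-111,0-0111
  m24 ⊆ --1000,-11-00,0-10-0
  m26 ⊆ 0-10-0 [E]
  m29 ⊆ 0111-1,01110-
  m31 ⊆ -1-111,0111-1
  m38 ⊆ -0-110 [E]
  m40 ⊆ --1000,1-1-00,1-100-
  m41 ⊆ 1-100-,1010-1
  m43 ⊆ 1010-1 [E]
  m44 ⊆ 1-1-00,1-11-0
  m46 ⊆ -0-110,1-11-0
  m55 ⊆ -1-111 [E]
  m56 ⊆ --1000,-11-00,1-1-00,1-100-
  m57 ⊆ 1-100- [E]
  m60 ⊆ -11-00,1-1-00,1-11-0
  m62 ⊆ 1-11-0,11111-
  m63 ⊆ -1-111,11111-
E = {-0-110, -1-111, 0-10-0, 00-000, 000-11, 1-100-, 1010-1}

NO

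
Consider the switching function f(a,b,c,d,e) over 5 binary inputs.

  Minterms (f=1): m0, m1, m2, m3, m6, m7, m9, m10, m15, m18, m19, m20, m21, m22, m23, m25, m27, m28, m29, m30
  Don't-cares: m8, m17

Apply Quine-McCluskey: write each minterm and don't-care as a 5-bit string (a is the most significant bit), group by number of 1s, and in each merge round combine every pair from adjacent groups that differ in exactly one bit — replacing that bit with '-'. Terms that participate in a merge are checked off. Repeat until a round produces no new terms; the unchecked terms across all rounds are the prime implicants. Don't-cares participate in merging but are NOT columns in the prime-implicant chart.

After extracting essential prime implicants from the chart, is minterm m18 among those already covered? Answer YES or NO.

[col 0] 00000*, 00001*, 00010*, 00011*, 00110*, 00111*, 01000*, 01001*, 01010*, 01111*, 10001*, 10010*, 10011*, 10100*, 10101*, 10110*, 10111*, 11001*, 11011*, 11100*, 11101*, 11110*
[col 1] -0001*, -0010*, -0011*, -0110*, -0111*, -1001*, 0-000*, 0-001*, 0-010*, 0-111, 00-10*, 00-11*, 000-0*, 000-1*, 0000-*, 0001-*, 0011-*, 010-0*, 0100-*, 1-001*, 1-011*, 1-100*, 1-101*, 1-110*, 10-01*, 10-10*, 10-11*, 100-1*, 1001-*, 101-0*, 101-1*, 1010-*, 1011-*, 11-01*, 110-1*, 111-0*, 1110-*
[col 2] --001, -0-10*, -0-11*, -00-1, -001-*, -011-*, 0-0-0, 0-00-, 00-1-*, 000--, 1--01, 1-0-1, 1-1-0, 1-10-, 10--1, 10-1-*, 101--
[col 3] -0-1-
Prime implicants: --001, -0-1-, -00-1, 0-0-0, 0-00-, 0-111, 000--, 1--01, 1-0-1, 1-1-0, 1-10-, 10--1, 101--
PI chart (minterm → PIs covering it):
  0 | 0-0-0,0-00-,000--
  1 | --001,-00-1,0-00-,000--
  2 | -0-1-,0-0-0,000--
  3 | -0-1-,-00-1,000--
  6 | -0-1-  (sole → essential)
  7 | -0-1-,0-111
  9 | --001,0-00-
  10 | 0-0-0  (sole → essential)
  15 | 0-111  (sole → essential)
  18 | -0-1-  (sole → essential)
  19 | -0-1-,-00-1,1-0-1,10--1
  20 | 1-1-0,1-10-,101--
  21 | 1--01,1-10-,10--1,101--
  22 | -0-1-,1-1-0,101--
  23 | -0-1-,10--1,101--
  25 | --001,1--01,1-0-1
  27 | 1-0-1  (sole → essential)
  28 | 1-1-0,1-10-
  29 | 1--01,1-10-
  30 | 1-1-0  (sole → essential)
Essential prime implicants: -0-1-, 0-0-0, 0-111, 1-0-1, 1-1-0

YES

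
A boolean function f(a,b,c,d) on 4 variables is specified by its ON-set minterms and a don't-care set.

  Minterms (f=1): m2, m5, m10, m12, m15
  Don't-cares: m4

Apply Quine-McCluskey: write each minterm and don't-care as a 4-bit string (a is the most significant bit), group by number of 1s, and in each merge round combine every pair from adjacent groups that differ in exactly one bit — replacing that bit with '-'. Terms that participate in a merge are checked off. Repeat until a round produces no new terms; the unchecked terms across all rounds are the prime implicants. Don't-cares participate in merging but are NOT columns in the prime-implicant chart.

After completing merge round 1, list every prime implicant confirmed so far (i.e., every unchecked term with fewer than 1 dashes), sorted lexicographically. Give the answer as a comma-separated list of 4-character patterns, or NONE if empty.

1111

[col 0] 0010*, 0100*, 0101*, 1010*, 1100*, 1111
[col 1] -010, -100, 010-
Prime implicants: -010, -100, 010-, 1111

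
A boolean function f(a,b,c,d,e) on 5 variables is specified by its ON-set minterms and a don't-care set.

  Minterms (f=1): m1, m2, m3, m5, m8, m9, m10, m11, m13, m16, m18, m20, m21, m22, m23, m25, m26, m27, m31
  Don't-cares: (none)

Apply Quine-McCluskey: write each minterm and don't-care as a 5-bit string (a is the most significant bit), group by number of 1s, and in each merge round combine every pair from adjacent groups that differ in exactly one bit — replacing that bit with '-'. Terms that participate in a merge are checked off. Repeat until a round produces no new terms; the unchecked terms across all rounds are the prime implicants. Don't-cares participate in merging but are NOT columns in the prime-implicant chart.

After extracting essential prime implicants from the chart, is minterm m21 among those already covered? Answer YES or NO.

Round 0: 00001✓ 00010✓ 00011✓ 00101✓ 01000✓ 01001✓ 01010✓ 01011✓ 01101✓ 10000✓ 10010✓ 10100✓ 10101✓ 10110✓ 10111✓ 11001✓ 11010✓ 11011✓ 11111✓
Round 1: -0010✓ -0101 -1001✓ -1010✓ -1011✓ 0-001✓ 0-010✓ 0-011✓ 0-101✓ 00-01✓ 000-1✓ 0001-✓ 01-01✓ 010-0✓ 010-1✓ 0100-✓ 0101-✓ 1-010✓ 1-111 10-00✓ 10-10✓ 100-0✓ 101-0✓ 101-1✓ 1010-✓ 1011-✓ 11-11 110-1✓ 1101-✓
Round 2: --010 -10-1 -101- 0--01 0-0-1 0-01- 010-- 10--0 101--
PIs = {--010, -0101, -10-1, -101-, 0--01, 0-0-1, 0-01-, 010--, 1-111, 10--0, 101--, 11-11}
Coverage chart:
  m1: 0--01,0-0-1
  m2: --010,0-01-
  m3: 0-0-1,0-01-
  m5: -0101,0--01
  m8: 010-- ←essential
  m9: -10-1,0--01,0-0-1,010--
  m10: --010,-101-,0-01-,010--
  m11: -10-1,-101-,0-0-1,0-01-,010--
  m13: 0--01 ←essential
  m16: 10--0 ←essential
  m18: --010,10--0
  m20: 10--0,101--
  m21: -0101,101--
  m22: 10--0,101--
  m23: 1-111,101--
  m25: -10-1 ←essential
  m26: --010,-101-
  m27: -10-1,-101-,11-11
  m31: 1-111,11-11
Essential: -10-1, 0--01, 010--, 10--0

NO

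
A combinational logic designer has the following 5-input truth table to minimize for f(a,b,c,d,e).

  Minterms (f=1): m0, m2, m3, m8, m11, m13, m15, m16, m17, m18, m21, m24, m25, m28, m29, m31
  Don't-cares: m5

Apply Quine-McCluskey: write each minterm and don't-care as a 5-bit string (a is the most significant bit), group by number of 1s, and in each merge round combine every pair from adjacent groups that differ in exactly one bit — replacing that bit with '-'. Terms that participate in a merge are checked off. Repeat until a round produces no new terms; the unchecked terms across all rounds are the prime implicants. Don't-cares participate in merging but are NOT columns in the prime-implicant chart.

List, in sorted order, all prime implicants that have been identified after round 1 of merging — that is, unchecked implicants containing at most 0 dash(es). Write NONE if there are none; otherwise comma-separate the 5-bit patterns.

size-2^0 implicants → 00000(✓)  00010(✓)  00011(✓)  00101(✓)  01000(✓)  01011(✓)  01101(✓)  01111(✓)  10000(✓)  10001(✓)  10010(✓)  10101(✓)  11000(✓)  11001(✓)  11100(✓)  11101(✓)  11111(✓)
size-2^1 implicants → -0000(✓)  -0010(✓)  -0101(✓)  -1000(✓)  -1101(✓)  -1111(✓)  0-000(✓)  0-011  0-101(✓)  000-0(✓)  0001-  01-11  011-1(✓)  1-000(✓)  1-001(✓)  1-101(✓)  10-01(✓)  100-0(✓)  1000-(✓)  11-00(✓)  11-01(✓)  1100-(✓)  111-1(✓)  1110-(✓)
size-2^2 implicants → --000  --101  -00-0  -11-1  1--01  1-00-  11-0-
Unchecked terms (primes): --000, --101, -00-0, -11-1, 0-011, 0001-, 01-11, 1--01, 1-00-, 11-0-

NONE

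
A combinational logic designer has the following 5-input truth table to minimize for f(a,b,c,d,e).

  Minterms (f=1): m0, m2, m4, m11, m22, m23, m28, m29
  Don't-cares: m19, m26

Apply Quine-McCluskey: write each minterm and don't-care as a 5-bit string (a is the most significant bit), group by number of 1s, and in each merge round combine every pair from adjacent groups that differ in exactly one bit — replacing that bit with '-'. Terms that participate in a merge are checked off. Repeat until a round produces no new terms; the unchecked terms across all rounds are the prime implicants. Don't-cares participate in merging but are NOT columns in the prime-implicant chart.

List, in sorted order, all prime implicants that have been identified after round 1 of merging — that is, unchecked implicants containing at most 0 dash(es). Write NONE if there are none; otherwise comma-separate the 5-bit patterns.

01011, 11010

size-2^0 implicants → 00000(✓)  00010(✓)  00100(✓)  01011  10011(✓)  10110(✓)  10111(✓)  11010  11100(✓)  11101(✓)
size-2^1 implicants → 00-00  000-0  10-11  1011-  1110-
Unchecked terms (primes): 00-00, 000-0, 01011, 10-11, 1011-, 11010, 1110-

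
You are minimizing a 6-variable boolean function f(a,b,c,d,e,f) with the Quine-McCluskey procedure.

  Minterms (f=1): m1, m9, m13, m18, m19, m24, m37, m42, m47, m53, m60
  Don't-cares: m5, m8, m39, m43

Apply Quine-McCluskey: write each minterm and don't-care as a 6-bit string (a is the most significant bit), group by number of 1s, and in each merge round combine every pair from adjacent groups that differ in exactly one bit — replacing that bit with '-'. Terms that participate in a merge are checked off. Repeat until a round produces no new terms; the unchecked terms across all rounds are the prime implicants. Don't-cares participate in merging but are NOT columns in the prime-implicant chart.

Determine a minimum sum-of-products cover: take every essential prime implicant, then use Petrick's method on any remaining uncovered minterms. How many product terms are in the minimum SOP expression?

7

Round 0: 000001✓ 000101✓ 001000✓ 001001✓ 001101✓ 010010✓ 010011✓ 011000✓ 100101✓ 100111✓ 101010✓ 101011✓ 101111✓ 110101✓ 111100
Round 1: -00101 0-1000 00-001✓ 00-101✓ 000-01✓ 001-01✓ 00100- 01001- 1-0101 10-111 1001-1 101-11 10101-
Round 2: 00--01
PIs = {-00101, 0-1000, 00--01, 00100-, 01001-, 1-0101, 10-111, 1001-1, 101-11, 10101-, 111100}
Coverage chart:
  m1: 00--01 ←essential
  m9: 00--01,00100-
  m13: 00--01 ←essential
  m18: 01001- ←essential
  m19: 01001- ←essential
  m24: 0-1000 ←essential
  m37: -00101,1-0101,1001-1
  m42: 10101- ←essential
  m47: 10-111,101-11
  m53: 1-0101 ←essential
  m60: 111100 ←essential
Essential: 0-1000, 00--01, 01001-, 1-0101, 10101-, 111100
Petrick residual → 10-111
Min cover (7 terms): a'cd'e'f' + a'b'e'f + a'bc'd'e + ac'de'f + ab'def + ab'cd'e + abcde'f'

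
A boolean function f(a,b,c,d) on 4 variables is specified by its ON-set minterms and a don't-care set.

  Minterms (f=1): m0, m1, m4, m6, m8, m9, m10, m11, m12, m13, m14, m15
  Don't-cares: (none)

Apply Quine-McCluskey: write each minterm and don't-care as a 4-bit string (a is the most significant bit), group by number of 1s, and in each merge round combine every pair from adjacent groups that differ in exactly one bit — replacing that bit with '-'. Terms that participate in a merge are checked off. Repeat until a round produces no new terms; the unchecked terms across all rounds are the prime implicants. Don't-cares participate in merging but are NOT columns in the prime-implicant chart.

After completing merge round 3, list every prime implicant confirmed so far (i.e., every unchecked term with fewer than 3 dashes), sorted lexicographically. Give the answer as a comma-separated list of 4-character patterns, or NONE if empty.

--00, -00-, -1-0

[col 0] 0000*, 0001*, 0100*, 0110*, 1000*, 1001*, 1010*, 1011*, 1100*, 1101*, 1110*, 1111*
[col 1] -000*, -001*, -100*, -110*, 0-00*, 000-*, 01-0*, 1-00*, 1-01*, 1-10*, 1-11*, 10-0*, 10-1*, 100-*, 101-*, 11-0*, 11-1*, 110-*, 111-*
[col 2] --00, -00-, -1-0, 1--0*, 1--1*, 1-0-*, 1-1-*, 10--*, 11--*
[col 3] 1---
Prime implicants: --00, -00-, -1-0, 1---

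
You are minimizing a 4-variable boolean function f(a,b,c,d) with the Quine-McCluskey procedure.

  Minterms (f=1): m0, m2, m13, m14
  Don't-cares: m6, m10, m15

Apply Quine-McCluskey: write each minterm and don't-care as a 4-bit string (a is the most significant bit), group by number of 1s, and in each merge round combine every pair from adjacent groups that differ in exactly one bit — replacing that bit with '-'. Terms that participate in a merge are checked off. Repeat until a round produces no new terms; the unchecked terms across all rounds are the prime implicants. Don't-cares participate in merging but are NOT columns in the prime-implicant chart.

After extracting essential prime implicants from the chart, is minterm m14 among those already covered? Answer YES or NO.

[col 0] 0000*, 0010*, 0110*, 1010*, 1101*, 1110*, 1111*
[col 1] -010*, -110*, 0-10*, 00-0, 1-10*, 11-1, 111-
[col 2] --10
Prime implicants: --10, 00-0, 11-1, 111-
PI chart (minterm → PIs covering it):
  0 | 00-0  (sole → essential)
  2 | --10,00-0
  13 | 11-1  (sole → essential)
  14 | --10,111-
Essential prime implicants: 00-0, 11-1

NO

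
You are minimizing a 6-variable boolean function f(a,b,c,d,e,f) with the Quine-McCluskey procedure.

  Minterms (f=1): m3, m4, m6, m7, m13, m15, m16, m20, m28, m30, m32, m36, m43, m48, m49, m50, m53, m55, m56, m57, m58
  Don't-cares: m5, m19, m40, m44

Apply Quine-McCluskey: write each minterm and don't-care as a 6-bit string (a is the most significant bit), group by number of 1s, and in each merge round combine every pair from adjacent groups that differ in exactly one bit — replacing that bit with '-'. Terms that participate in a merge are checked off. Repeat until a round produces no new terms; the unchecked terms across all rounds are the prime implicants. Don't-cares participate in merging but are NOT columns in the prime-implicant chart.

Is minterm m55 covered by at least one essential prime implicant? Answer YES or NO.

YES

size-2^0 implicants → 000011(✓)  000100(✓)  000101(✓)  000110(✓)  000111(✓)  001101(✓)  001111(✓)  010000(✓)  010011(✓)  010100(✓)  011100(✓)  011110(✓)  100000(✓)  100100(✓)  101000(✓)  101011  101100(✓)  110000(✓)  110001(✓)  110010(✓)  110101(✓)  110111(✓)  111000(✓)  111001(✓)  111010(✓)
size-2^1 implicants → -00100  -10000  0-0011  0-0100  00-101(✓)  00-111(✓)  000-11  0001-0(✓)  0001-1(✓)  00010-(✓)  00011-(✓)  0011-1(✓)  01-100  010-00  0111-0  1-0000(✓)  1-1000(✓)  10-000(✓)  10-100(✓)  100-00(✓)  101-00(✓)  11-000(✓)  11-001(✓)  11-010(✓)  110-01  1100-0(✓)  11000-(✓)  1101-1  1110-0(✓)  11100-(✓)
size-2^2 implicants → 00-1-1  0001--  1--000  10--00  11-0-0  11-00-
Unchecked terms (primes): -00100, -10000, 0-0011, 0-0100, 00-1-1, 000-11, 0001--, 01-100, 010-00, 0111-0, 1--000, 10--00, 101011, 11-0-0, 11-00-, 110-01, 1101-1
Minterm coverage:
  m3 ⊆ 0-0011,000-11
  m4 ⊆ -00100,0-0100,0001--
  m6 ⊆ 0001-- [E]
  m7 ⊆ 00-1-1,000-11,0001--
  m13 ⊆ 00-1-1 [E]
  m15 ⊆ 00-1-1 [E]
  m16 ⊆ -10000,010-00
  m20 ⊆ 0-0100,01-100,010-00
  m28 ⊆ 01-100,0111-0
  m30 ⊆ 0111-0 [E]
  m32 ⊆ 1--000,10--00
  m36 ⊆ -00100,10--00
  m43 ⊆ 101011 [E]
  m48 ⊆ -10000,1--000,11-0-0,11-00-
  m49 ⊆ 11-00-,110-01
  m50 ⊆ 11-0-0 [E]
  m53 ⊆ 110-01,1101-1
  m55 ⊆ 1101-1 [E]
  m56 ⊆ 1--000,11-0-0,11-00-
  m57 ⊆ 11-00- [E]
  m58 ⊆ 11-0-0 [E]
E = {00-1-1, 0001--, 0111-0, 101011, 11-0-0, 11-00-, 1101-1}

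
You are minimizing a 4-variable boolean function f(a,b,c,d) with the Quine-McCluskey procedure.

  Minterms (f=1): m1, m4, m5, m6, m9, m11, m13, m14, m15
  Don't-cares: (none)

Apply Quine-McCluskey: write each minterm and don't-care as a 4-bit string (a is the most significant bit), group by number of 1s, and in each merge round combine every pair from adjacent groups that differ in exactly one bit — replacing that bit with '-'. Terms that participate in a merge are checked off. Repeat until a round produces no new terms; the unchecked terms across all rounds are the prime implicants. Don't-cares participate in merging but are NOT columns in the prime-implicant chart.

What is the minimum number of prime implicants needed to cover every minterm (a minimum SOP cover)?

[col 0] 0001*, 0100*, 0101*, 0110*, 1001*, 1011*, 1101*, 1110*, 1111*
[col 1] -001*, -101*, -110, 0-01*, 01-0, 010-, 1-01*, 1-11*, 10-1*, 11-1*, 111-
[col 2] --01, 1--1
Prime implicants: --01, -110, 01-0, 010-, 1--1, 111-
PI chart (minterm → PIs covering it):
  1 | --01  (sole → essential)
  4 | 01-0,010-
  5 | --01,010-
  6 | -110,01-0
  9 | --01,1--1
  11 | 1--1  (sole → essential)
  13 | --01,1--1
  14 | -110,111-
  15 | 1--1,111-
Essential prime implicants: --01, 1--1
Petrick residual → -110, 01-0
Minimum SOP uses 4 PIs: c'd + bcd' + a'bd' + ad

4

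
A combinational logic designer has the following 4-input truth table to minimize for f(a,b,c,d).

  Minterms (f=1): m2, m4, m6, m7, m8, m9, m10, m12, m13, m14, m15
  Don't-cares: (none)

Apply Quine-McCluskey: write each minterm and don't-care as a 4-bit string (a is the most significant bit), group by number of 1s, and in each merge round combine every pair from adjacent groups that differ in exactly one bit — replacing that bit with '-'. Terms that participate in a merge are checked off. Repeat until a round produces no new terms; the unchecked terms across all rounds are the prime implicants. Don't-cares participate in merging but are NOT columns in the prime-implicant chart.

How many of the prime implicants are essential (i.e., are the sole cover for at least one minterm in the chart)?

Round 0: 0010✓ 0100✓ 0110✓ 0111✓ 1000✓ 1001✓ 1010✓ 1100✓ 1101✓ 1110✓ 1111✓
Round 1: -010✓ -100✓ -110✓ -111✓ 0-10✓ 01-0✓ 011-✓ 1-00✓ 1-01✓ 1-10✓ 10-0✓ 100-✓ 11-0✓ 11-1✓ 110-✓ 111-✓
Round 2: --10 -1-0 -11- 1--0 1-0- 11--
PIs = {--10, -1-0, -11-, 1--0, 1-0-, 11--}
Coverage chart:
  m2: --10 ←essential
  m4: -1-0 ←essential
  m6: --10,-1-0,-11-
  m7: -11- ←essential
  m8: 1--0,1-0-
  m9: 1-0- ←essential
  m10: --10,1--0
  m12: -1-0,1--0,1-0-,11--
  m13: 1-0-,11--
  m14: --10,-1-0,-11-,1--0,11--
  m15: -11-,11--
Essential: --10, -1-0, -11-, 1-0-

4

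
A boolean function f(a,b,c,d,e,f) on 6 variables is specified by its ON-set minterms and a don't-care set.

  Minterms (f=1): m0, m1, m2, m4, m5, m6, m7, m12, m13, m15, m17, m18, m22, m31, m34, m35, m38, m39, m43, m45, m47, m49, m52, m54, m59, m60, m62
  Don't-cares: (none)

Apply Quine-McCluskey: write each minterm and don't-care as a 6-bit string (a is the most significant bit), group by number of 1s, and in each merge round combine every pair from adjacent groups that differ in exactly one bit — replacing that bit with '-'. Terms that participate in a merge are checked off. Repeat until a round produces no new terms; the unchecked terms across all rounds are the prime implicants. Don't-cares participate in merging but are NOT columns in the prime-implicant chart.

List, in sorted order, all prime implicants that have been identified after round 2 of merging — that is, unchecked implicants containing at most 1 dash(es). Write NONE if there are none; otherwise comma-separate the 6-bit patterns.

Round 0: 000000✓ 000001✓ 000010✓ 000100✓ 000101✓ 000110✓ 000111✓ 001100✓ 001101✓ 001111✓ 010001✓ 010010✓ 010110✓ 011111✓ 100010✓ 100011✓ 100110✓ 100111✓ 101011✓ 101101✓ 101111✓ 110001✓ 110100✓ 110110✓ 111011✓ 111100✓ 111110✓
Round 1: -00010✓ -00110✓ -00111✓ -01101✓ -01111✓ -10001 -10110✓ 0-0001 0-0010✓ 0-0110✓ 0-1111 00-100✓ 00-101✓ 00-111✓ 000-00✓ 000-01✓ 000-10✓ 0000-0✓ 00000-✓ 0001-0✓ 0001-1✓ 00010-✓ 00011-✓ 0011-1✓ 00110-✓ 010-10✓ 1-0110✓ 1-1011 10-011✓ 10-111✓ 100-10✓ 100-11✓ 10001-✓ 10011-✓ 101-11✓ 1011-1✓ 11-100✓ 11-110✓ 1101-0✓ 1111-0✓
Round 2: --0110 -0-111 -00-10 -0011- -011-1 0-0-10 00-1-1 00-10- 000--0 000-0- 0001-- 10--11 100-1- 11-1-0
PIs = {--0110, -0-111, -00-10, -0011-, -011-1, -10001, 0-0-10, 0-0001, 0-1111, 00-1-1, 00-10-, 000--0, 000-0-, 0001--, 1-1011, 10--11, 100-1-, 11-1-0}

-10001, 0-0001, 0-1111, 1-1011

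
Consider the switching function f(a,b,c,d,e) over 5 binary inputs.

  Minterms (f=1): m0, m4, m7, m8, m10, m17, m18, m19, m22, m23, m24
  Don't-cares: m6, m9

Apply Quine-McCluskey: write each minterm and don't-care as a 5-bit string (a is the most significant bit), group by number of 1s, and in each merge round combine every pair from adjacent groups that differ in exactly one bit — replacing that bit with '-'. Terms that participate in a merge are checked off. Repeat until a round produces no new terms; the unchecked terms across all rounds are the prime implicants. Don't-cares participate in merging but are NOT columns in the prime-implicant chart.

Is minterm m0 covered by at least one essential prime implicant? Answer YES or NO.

NO

size-2^0 implicants → 00000(✓)  00100(✓)  00110(✓)  00111(✓)  01000(✓)  01001(✓)  01010(✓)  10001(✓)  10010(✓)  10011(✓)  10110(✓)  10111(✓)  11000(✓)
size-2^1 implicants → -0110(✓)  -0111(✓)  -1000  0-000  00-00  001-0  0011-(✓)  010-0  0100-  10-10(✓)  10-11(✓)  100-1  1001-(✓)  1011-(✓)
size-2^2 implicants → -011-  10-1-
Unchecked terms (primes): -011-, -1000, 0-000, 00-00, 001-0, 010-0, 0100-, 10-1-, 100-1
Minterm coverage:
  m0 ⊆ 0-000,00-00
  m4 ⊆ 00-00,001-0
  m7 ⊆ -011- [E]
  m8 ⊆ -1000,0-000,010-0,0100-
  m10 ⊆ 010-0 [E]
  m17 ⊆ 100-1 [E]
  m18 ⊆ 10-1- [E]
  m19 ⊆ 10-1-,100-1
  m22 ⊆ -011-,10-1-
  m23 ⊆ -011-,10-1-
  m24 ⊆ -1000 [E]
E = {-011-, -1000, 010-0, 10-1-, 100-1}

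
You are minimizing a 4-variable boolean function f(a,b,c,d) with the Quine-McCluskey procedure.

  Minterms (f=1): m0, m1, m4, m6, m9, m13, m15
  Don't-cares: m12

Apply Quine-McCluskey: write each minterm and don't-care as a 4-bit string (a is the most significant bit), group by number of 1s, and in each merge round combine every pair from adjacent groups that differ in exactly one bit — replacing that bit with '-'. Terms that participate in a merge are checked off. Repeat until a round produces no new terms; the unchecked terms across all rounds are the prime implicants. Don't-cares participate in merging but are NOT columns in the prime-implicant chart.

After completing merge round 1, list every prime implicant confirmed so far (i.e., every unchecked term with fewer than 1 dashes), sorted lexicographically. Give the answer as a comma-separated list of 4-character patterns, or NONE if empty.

NONE

size-2^0 implicants → 0000(✓)  0001(✓)  0100(✓)  0110(✓)  1001(✓)  1100(✓)  1101(✓)  1111(✓)
size-2^1 implicants → -001  -100  0-00  000-  01-0  1-01  11-1  110-
Unchecked terms (primes): -001, -100, 0-00, 000-, 01-0, 1-01, 11-1, 110-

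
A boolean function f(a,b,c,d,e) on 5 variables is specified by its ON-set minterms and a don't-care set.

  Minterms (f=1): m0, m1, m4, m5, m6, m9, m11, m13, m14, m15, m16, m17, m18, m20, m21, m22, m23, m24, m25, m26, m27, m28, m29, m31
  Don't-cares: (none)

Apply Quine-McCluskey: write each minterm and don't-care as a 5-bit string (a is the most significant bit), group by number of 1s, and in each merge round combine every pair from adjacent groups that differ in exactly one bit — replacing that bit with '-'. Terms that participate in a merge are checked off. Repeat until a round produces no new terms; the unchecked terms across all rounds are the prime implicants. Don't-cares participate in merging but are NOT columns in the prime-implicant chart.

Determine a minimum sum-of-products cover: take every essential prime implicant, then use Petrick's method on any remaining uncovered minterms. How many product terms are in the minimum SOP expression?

Round 0: 00000✓ 00001✓ 00100✓ 00101✓ 00110✓ 01001✓ 01011✓ 01101✓ 01110✓ 01111✓ 10000✓ 10001✓ 10010✓ 10100✓ 10101✓ 10110✓ 10111✓ 11000✓ 11001✓ 11010✓ 11011✓ 11100✓ 11101✓ 11111✓
Round 1: -0000✓ -0001✓ -0100✓ -0101✓ -0110✓ -1001✓ -1011✓ -1101✓ -1111✓ 0-001✓ 0-101✓ 0-110 00-00✓ 00-01✓ 0000-✓ 001-0✓ 0010-✓ 01-01✓ 01-11✓ 010-1✓ 011-1✓ 0111- 1-000✓ 1-001✓ 1-010✓ 1-100✓ 1-101✓ 1-111✓ 10-00✓ 10-01✓ 10-10✓ 100-0✓ 1000-✓ 101-0✓ 101-1✓ 1010-✓ 1011-✓ 11-00✓ 11-01✓ 11-11✓ 110-0✓ 110-1✓ 1100-✓ 1101-✓ 111-1✓ 1110-✓
Round 2: --001✓ --101✓ -0-00✓ -0-01✓ -000-✓ -01-0 -010-✓ -1-01✓ -1-11✓ -10-1✓ -11-1✓ 0--01✓ 00-0-✓ 01--1✓ 1--00✓ 1--01✓ 1-0-0 1-00-✓ 1-1-1 1-10-✓ 10--0 10-0-✓ 101-- 11--1✓ 11-0-✓ 110--
Round 3: ---01 -0-0- -1--1 1--0-
PIs = {---01, -0-0-, -01-0, -1--1, 0-110, 0111-, 1--0-, 1-0-0, 1-1-1, 10--0, 101--, 110--}
Coverage chart:
  m0: -0-0- ←essential
  m1: ---01,-0-0-
  m4: -0-0-,-01-0
  m5: ---01,-0-0-
  m6: -01-0,0-110
  m9: ---01,-1--1
  m11: -1--1 ←essential
  m13: ---01,-1--1
  m14: 0-110,0111-
  m15: -1--1,0111-
  m16: -0-0-,1--0-,1-0-0,10--0
  m17: ---01,-0-0-,1--0-
  m18: 1-0-0,10--0
  m20: -0-0-,-01-0,1--0-,10--0,101--
  m21: ---01,-0-0-,1--0-,1-1-1,101--
  m22: -01-0,10--0,101--
  m23: 1-1-1,101--
  m24: 1--0-,1-0-0,110--
  m25: ---01,-1--1,1--0-,110--
  m26: 1-0-0,110--
  m27: -1--1,110--
  m28: 1--0- ←essential
  m29: ---01,-1--1,1--0-,1-1-1
  m31: -1--1,1-1-1
Essential: -0-0-, -1--1, 1--0-
Petrick residual → 0-110, 1-0-0, 101--
Min cover (6 terms): b'd' + be + a'cde' + ad' + ac'e' + ab'c

6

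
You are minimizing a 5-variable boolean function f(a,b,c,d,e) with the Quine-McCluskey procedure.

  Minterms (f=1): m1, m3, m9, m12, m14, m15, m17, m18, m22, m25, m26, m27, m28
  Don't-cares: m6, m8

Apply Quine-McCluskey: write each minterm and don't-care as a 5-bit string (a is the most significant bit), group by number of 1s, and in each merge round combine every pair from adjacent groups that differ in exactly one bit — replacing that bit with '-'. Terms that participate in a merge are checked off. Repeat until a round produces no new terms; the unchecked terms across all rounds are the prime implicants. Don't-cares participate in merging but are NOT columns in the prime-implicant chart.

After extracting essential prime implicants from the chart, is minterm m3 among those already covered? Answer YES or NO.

Round 0: 00001✓ 00011✓ 00110✓ 01000✓ 01001✓ 01100✓ 01110✓ 01111✓ 10001✓ 10010✓ 10110✓ 11001✓ 11010✓ 11011✓ 11100✓
Round 1: -0001✓ -0110 -1001✓ -1100 0-001✓ 0-110 000-1 01-00 0100- 011-0 0111- 1-001✓ 1-010 10-10 110-1 1101-
Round 2: --001
PIs = {--001, -0110, -1100, 0-110, 000-1, 01-00, 0100-, 011-0, 0111-, 1-010, 10-10, 110-1, 1101-}
Coverage chart:
  m1: --001,000-1
  m3: 000-1 ←essential
  m9: --001,0100-
  m12: -1100,01-00,011-0
  m14: 0-110,011-0,0111-
  m15: 0111- ←essential
  m17: --001 ←essential
  m18: 1-010,10-10
  m22: -0110,10-10
  m25: --001,110-1
  m26: 1-010,1101-
  m27: 110-1,1101-
  m28: -1100 ←essential
Essential: --001, -1100, 000-1, 0111-

YES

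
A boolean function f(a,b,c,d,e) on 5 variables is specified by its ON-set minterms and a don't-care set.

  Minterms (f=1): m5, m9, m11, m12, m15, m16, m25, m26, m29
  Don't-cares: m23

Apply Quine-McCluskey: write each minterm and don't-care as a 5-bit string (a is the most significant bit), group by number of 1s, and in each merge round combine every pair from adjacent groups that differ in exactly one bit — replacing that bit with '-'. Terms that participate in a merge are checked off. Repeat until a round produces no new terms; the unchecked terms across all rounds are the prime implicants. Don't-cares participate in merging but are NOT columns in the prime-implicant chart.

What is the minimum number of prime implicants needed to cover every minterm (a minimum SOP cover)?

7

size-2^0 implicants → 00101  01001(✓)  01011(✓)  01100  01111(✓)  10000  10111  11001(✓)  11010  11101(✓)
size-2^1 implicants → -1001  01-11  010-1  11-01
Unchecked terms (primes): -1001, 00101, 01-11, 010-1, 01100, 10000, 10111, 11-01, 11010
Minterm coverage:
  m5 ⊆ 00101 [E]
  m9 ⊆ -1001,010-1
  m11 ⊆ 01-11,010-1
  m12 ⊆ 01100 [E]
  m15 ⊆ 01-11 [E]
  m16 ⊆ 10000 [E]
  m25 ⊆ -1001,11-01
  m26 ⊆ 11010 [E]
  m29 ⊆ 11-01 [E]
E = {00101, 01-11, 01100, 10000, 11-01, 11010}
Petrick residual → -1001
Cover = bc'd'e + a'b'cd'e + a'bde + a'bcd'e' + ab'c'd'e' + abd'e + abc'de'  |cover|=7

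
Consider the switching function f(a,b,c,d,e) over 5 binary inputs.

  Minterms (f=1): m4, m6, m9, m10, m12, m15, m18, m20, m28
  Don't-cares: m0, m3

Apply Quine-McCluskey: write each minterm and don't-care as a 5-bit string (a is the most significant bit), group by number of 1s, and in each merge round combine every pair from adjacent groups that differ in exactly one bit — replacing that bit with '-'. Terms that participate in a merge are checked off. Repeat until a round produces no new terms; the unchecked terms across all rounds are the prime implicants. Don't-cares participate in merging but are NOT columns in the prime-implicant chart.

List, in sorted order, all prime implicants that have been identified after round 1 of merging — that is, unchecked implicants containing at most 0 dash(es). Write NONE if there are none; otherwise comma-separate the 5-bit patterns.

[col 0] 00000*, 00011, 00100*, 00110*, 01001, 01010, 01100*, 01111, 10010, 10100*, 11100*
[col 1] -0100*, -1100*, 0-100*, 00-00, 001-0, 1-100*
[col 2] --100
Prime implicants: --100, 00-00, 00011, 001-0, 01001, 01010, 01111, 10010

00011, 01001, 01010, 01111, 10010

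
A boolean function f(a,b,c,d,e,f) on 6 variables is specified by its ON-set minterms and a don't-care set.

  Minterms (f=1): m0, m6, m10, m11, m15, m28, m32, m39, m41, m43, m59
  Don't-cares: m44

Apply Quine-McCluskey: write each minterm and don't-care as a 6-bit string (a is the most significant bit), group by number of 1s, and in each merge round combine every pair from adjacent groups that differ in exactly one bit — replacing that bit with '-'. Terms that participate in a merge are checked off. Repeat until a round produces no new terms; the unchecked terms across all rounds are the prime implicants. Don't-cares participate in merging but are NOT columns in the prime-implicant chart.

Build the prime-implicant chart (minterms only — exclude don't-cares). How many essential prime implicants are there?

size-2^0 implicants → 000000(✓)  000110  001010(✓)  001011(✓)  001111(✓)  011100  100000(✓)  100111  101001(✓)  101011(✓)  101100  111011(✓)
size-2^1 implicants → -00000  -01011  001-11  00101-  1-1011  1010-1
Unchecked terms (primes): -00000, -01011, 000110, 001-11, 00101-, 011100, 1-1011, 100111, 1010-1, 101100
Minterm coverage:
  m0 ⊆ -00000 [E]
  m6 ⊆ 000110 [E]
  m10 ⊆ 00101- [E]
  m11 ⊆ -01011,001-11,00101-
  m15 ⊆ 001-11 [E]
  m28 ⊆ 011100 [E]
  m32 ⊆ -00000 [E]
  m39 ⊆ 100111 [E]
  m41 ⊆ 1010-1 [E]
  m43 ⊆ -01011,1-1011,1010-1
  m59 ⊆ 1-1011 [E]
E = {-00000, 000110, 001-11, 00101-, 011100, 1-1011, 100111, 1010-1}

8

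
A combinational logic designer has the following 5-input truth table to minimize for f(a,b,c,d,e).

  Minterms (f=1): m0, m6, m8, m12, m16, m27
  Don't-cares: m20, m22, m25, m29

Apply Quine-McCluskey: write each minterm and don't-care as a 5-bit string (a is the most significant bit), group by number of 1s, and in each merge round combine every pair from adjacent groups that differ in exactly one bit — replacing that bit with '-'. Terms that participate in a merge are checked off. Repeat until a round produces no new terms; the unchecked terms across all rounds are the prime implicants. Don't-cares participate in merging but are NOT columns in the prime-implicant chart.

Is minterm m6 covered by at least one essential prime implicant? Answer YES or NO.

YES

size-2^0 implicants → 00000(✓)  00110(✓)  01000(✓)  01100(✓)  10000(✓)  10100(✓)  10110(✓)  11001(✓)  11011(✓)  11101(✓)
size-2^1 implicants → -0000  -0110  0-000  01-00  10-00  101-0  11-01  110-1
Unchecked terms (primes): -0000, -0110, 0-000, 01-00, 10-00, 101-0, 11-01, 110-1
Minterm coverage:
  m0 ⊆ -0000,0-000
  m6 ⊆ -0110 [E]
  m8 ⊆ 0-000,01-00
  m12 ⊆ 01-00 [E]
  m16 ⊆ -0000,10-00
  m27 ⊆ 110-1 [E]
E = {-0110, 01-00, 110-1}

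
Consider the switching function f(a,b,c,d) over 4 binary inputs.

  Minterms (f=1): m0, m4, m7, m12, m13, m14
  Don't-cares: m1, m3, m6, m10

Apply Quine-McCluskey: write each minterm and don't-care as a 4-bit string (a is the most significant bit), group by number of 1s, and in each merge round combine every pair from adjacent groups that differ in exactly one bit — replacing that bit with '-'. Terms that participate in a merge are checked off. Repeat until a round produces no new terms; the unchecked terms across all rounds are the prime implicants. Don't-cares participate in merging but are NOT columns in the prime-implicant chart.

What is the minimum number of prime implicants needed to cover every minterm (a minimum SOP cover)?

[col 0] 0000*, 0001*, 0011*, 0100*, 0110*, 0111*, 1010*, 1100*, 1101*, 1110*
[col 1] -100*, -110*, 0-00, 0-11, 00-1, 000-, 01-0*, 011-, 1-10, 11-0*, 110-
[col 2] -1-0
Prime implicants: -1-0, 0-00, 0-11, 00-1, 000-, 011-, 1-10, 110-
PI chart (minterm → PIs covering it):
  0 | 0-00,000-
  4 | -1-0,0-00
  7 | 0-11,011-
  12 | -1-0,110-
  13 | 110-  (sole → essential)
  14 | -1-0,1-10
Essential prime implicants: 110-
Petrick residual → -1-0, 0-00, 0-11
Minimum SOP uses 4 PIs: bd' + a'c'd' + a'cd + abc'

4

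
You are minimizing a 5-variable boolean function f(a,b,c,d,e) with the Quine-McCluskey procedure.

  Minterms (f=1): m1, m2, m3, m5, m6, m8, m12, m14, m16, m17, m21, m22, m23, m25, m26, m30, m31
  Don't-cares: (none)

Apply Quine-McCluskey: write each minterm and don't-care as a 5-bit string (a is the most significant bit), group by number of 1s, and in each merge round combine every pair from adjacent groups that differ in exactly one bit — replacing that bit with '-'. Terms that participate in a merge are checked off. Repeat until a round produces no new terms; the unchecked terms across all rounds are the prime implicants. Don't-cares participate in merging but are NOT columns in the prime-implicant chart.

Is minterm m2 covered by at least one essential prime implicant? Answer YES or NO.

Round 0: 00001✓ 00010✓ 00011✓ 00101✓ 00110✓ 01000✓ 01100✓ 01110✓ 10000✓ 10001✓ 10101✓ 10110✓ 10111✓ 11001✓ 11010✓ 11110✓ 11111✓
Round 1: -0001✓ -0101✓ -0110✓ -1110✓ 0-110✓ 00-01✓ 00-10 000-1 0001- 01-00 011-0 1-001 1-110✓ 1-111✓ 10-01✓ 1000- 101-1 1011-✓ 11-10 1111-✓
Round 2: --110 -0-01 1-11-
PIs = {--110, -0-01, 00-10, 000-1, 0001-, 01-00, 011-0, 1-001, 1-11-, 1000-, 101-1, 11-10}
Coverage chart:
  m1: -0-01,000-1
  m2: 00-10,0001-
  m3: 000-1,0001-
  m5: -0-01 ←essential
  m6: --110,00-10
  m8: 01-00 ←essential
  m12: 01-00,011-0
  m14: --110,011-0
  m16: 1000- ←essential
  m17: -0-01,1-001,1000-
  m21: -0-01,101-1
  m22: --110,1-11-
  m23: 1-11-,101-1
  m25: 1-001 ←essential
  m26: 11-10 ←essential
  m30: --110,1-11-,11-10
  m31: 1-11- ←essential
Essential: -0-01, 01-00, 1-001, 1-11-, 1000-, 11-10

NO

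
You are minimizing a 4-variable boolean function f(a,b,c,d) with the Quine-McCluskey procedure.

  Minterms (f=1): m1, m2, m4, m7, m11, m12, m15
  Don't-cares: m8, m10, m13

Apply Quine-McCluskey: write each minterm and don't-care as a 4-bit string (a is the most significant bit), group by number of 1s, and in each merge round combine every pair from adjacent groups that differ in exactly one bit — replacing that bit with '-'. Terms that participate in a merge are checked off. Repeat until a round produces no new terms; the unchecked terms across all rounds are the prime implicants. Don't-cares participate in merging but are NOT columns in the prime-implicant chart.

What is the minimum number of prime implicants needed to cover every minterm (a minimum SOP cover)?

size-2^0 implicants → 0001  0010(✓)  0100(✓)  0111(✓)  1000(✓)  1010(✓)  1011(✓)  1100(✓)  1101(✓)  1111(✓)
size-2^1 implicants → -010  -100  -111  1-00  1-11  10-0  101-  11-1  110-
Unchecked terms (primes): -010, -100, -111, 0001, 1-00, 1-11, 10-0, 101-, 11-1, 110-
Minterm coverage:
  m1 ⊆ 0001 [E]
  m2 ⊆ -010 [E]
  m4 ⊆ -100 [E]
  m7 ⊆ -111 [E]
  m11 ⊆ 1-11,101-
  m12 ⊆ -100,1-00,110-
  m15 ⊆ -111,1-11,11-1
E = {-010, -100, -111, 0001}
Petrick residual → 1-11
Cover = b'cd' + bc'd' + bcd + a'b'c'd + acd  |cover|=5

5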